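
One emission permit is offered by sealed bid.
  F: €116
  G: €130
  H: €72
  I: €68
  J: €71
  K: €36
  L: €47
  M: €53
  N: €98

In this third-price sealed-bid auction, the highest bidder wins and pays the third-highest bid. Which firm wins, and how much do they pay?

Sorting bids: 130 (G) > 116 (F) > 98 (N) > 72 (H) > 71 (J) > 68 (I) > …
G is highest; pays the third-highest bid, €98.

G pays €98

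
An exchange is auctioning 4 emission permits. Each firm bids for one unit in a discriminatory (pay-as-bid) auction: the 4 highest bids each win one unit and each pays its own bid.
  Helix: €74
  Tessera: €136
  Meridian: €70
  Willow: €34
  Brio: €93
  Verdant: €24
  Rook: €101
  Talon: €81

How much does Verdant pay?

Sorting: 136 (Tessera), 101 (Rook), 93 (Brio), 81 (Talon), 74 (Helix), 70 (Meridian), …
The 4 highest are Tessera, Rook, Brio, Talon.
Verdant does not win → €0.

Verdant pays €0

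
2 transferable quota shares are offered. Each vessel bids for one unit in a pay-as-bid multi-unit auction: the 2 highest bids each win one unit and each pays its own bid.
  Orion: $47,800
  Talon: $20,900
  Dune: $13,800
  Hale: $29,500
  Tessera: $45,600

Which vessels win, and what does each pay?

Orion $47,800, Tessera $45,600

Ordering the bids: 47,800 (Orion), 45,600 (Tessera), 29,500 (Hale), 20,900 (Talon), …
Top 2: Orion, Tessera.
Each winner pays its own bid: Orion $47,800, Tessera $45,600.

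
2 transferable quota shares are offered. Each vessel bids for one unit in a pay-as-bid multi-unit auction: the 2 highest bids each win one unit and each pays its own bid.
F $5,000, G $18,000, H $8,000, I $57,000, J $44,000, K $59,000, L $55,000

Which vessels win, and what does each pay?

K $59,000, I $57,000

Sorting: 59,000 (K), 57,000 (I), 55,000 (L), 44,000 (J), …
Winners (2 units): K, I.
Each winner pays its own bid: K $59,000, I $57,000.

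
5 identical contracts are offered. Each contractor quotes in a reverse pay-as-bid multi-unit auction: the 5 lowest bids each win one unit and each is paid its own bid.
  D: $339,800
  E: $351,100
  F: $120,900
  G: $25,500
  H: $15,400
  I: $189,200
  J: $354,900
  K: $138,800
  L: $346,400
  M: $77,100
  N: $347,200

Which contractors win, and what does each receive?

Sorting: 15,400 (H), 25,500 (G), 77,100 (M), 120,900 (F), 138,800 (K), 189,200 (I), 339,800 (D), …
Winners (5 units): H, G, M, F, K.
Each winner is paid its own bid: H $15,400, G $25,500, M $77,100, F $120,900, K $138,800.

H $15,400, G $25,500, M $77,100, F $120,900, K $138,800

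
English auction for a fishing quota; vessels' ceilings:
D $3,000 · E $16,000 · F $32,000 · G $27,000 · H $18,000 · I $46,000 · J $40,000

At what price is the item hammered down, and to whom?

Limits in order: 46,000 (I) > 40,000 (J) > 32,000 (F) > 27,000 (G) > 18,000 (H) > 16,000 (E) > …
J is the last rival to drop out, at $40,000; I remains and wins at that price.

I wins at $40,000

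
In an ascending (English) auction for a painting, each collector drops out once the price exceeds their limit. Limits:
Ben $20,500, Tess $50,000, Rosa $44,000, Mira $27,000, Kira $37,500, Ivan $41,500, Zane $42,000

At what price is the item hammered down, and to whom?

Tess wins at $44,000

Limits in order: 50,000 (Tess) > 44,000 (Rosa) > 42,000 (Zane) > 41,500 (Ivan) > 37,500 (Kira) > 27,000 (Mira) > …
Rosa is the last rival to drop out, at $44,000; Tess remains and wins at that price.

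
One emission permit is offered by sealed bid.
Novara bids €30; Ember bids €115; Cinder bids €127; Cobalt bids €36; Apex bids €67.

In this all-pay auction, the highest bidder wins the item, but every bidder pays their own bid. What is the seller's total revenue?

Total revenue: €375

Rule: the highest bidder wins the item, but every bidder pays their own bid.
Bids ranked: 127 (Cinder) > 115 (Ember) > 67 (Apex) > 36 (Cobalt) > 30 (Novara)
Cinder wins with the top bid; all bids are sunk regardless.
Every bidder forfeits their bid regardless of winning.
Revenue = 30 + 115 + 127 + 36 + 67 = €375.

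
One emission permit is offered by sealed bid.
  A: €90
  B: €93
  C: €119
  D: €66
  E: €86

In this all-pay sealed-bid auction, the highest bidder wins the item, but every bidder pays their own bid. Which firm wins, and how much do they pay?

Bids in order: 119 (C) > 93 (B) > 90 (A) > 86 (E) > 66 (D)
C is highest and takes the item; every bidder forfeits their bid.

C pays €119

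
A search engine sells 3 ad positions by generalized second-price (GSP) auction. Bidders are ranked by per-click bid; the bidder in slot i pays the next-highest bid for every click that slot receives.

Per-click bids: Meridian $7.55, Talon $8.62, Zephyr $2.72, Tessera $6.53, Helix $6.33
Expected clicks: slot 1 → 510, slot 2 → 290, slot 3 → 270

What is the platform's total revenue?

Ranked by bid: $8.62 (Talon) > $7.55 (Meridian) > $6.53 (Tessera) > $6.33 (Helix) > …
Slot 1: Talon pays $7.55 × 510 = $3850.50
Slot 2: Meridian pays $6.53 × 290 = $1893.70
Slot 3: Tessera pays $6.33 × 270 = $1709.10
Total = $7453.30

Total revenue: $7453.30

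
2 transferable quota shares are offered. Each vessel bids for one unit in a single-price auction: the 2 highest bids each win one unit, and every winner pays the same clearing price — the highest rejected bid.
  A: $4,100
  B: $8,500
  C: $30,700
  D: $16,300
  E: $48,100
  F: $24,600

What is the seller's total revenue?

Bids ranked high→low: 48,100 (E), 30,700 (C), 24,600 (F), 16,300 (D), …
The 2 highest are E, C.
Highest unsuccessful bid: $24,600 → clearing price.
Total revenue = 2 × $24,600 = $49,200.

Total revenue: $49,200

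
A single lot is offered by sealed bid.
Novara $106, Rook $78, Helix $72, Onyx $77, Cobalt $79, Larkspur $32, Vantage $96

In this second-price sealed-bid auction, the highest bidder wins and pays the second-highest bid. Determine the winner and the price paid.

Novara pays $96

Rule: the highest bidder wins and pays the second-highest bid.
Bids ranked: 106 (Novara) > 96 (Vantage) > 79 (Cobalt) > 78 (Rook) > 77 (Onyx) > 72 (Helix) > …
Novara is highest; pays the second-highest bid, $96.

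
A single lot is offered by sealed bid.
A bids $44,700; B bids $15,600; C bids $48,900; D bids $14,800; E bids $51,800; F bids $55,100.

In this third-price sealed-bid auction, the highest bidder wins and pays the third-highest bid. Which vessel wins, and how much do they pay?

Sorting bids: 55,100 (F) > 51,800 (E) > 48,900 (C) > 44,700 (A) > 15,600 (B) > 14,800 (D)
F is highest; pays the third-highest bid, $48,900.

F pays $48,900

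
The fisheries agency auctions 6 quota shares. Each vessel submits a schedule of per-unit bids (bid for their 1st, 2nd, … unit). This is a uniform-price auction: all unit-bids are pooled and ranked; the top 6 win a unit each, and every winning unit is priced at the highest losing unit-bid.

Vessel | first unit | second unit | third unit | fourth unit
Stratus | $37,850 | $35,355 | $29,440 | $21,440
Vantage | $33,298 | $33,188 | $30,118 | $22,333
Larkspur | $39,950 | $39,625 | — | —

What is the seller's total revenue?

Total revenue: $180,708

Pooled unit-bids ranked (top 6): 39,950 (Larkspur-1), 39,625 (Larkspur-2), 37,850 (Stratus-1), 35,355 (Stratus-2), 33,298 (Vantage-1), 33,188 (Vantage-2)
First bid not allocated: $30,118.
Allocation: Larkspur 2, Stratus 2, Vantage 2. Every unit priced at $30,118.
Revenue = 6 × 30,118 = $180,708.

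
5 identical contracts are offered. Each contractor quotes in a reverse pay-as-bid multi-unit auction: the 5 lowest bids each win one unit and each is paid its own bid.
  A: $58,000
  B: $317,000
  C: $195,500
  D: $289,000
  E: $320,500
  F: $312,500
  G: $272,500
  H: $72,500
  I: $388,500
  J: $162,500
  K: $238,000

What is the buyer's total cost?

Sorting: 58,000 (A), 72,500 (H), 162,500 (J), 195,500 (C), 238,000 (K), 272,500 (G), 289,000 (D), …
The 5 lowest are A, H, J, C, K.
Total cost = 58,000 + 72,500 + 162,500 + 195,500 + 238,000 = $726,500.

Total cost: $726,500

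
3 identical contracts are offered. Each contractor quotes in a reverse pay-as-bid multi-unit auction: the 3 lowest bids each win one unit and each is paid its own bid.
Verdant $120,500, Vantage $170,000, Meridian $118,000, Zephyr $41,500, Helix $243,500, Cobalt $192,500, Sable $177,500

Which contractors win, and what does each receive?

Ordering the bids: 41,500 (Zephyr), 118,000 (Meridian), 120,500 (Verdant), 170,000 (Vantage), 177,500 (Sable), …
Lowest 3: Zephyr, Meridian, Verdant.
Each winner is paid its own bid: Zephyr $41,500, Meridian $118,000, Verdant $120,500.

Zephyr $41,500, Meridian $118,000, Verdant $120,500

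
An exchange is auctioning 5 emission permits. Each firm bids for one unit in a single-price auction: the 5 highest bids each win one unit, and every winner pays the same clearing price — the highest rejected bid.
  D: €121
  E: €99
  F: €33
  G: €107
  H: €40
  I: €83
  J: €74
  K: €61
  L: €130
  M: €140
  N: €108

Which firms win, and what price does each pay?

M, L, D, N, G; each pays €99

Ordering the bids: 140 (M), 130 (L), 121 (D), 108 (N), 107 (G), 99 (E), 83 (I), …
Winners (5 units): M, L, D, N, G.
Clearing price = highest rejected bid = €99.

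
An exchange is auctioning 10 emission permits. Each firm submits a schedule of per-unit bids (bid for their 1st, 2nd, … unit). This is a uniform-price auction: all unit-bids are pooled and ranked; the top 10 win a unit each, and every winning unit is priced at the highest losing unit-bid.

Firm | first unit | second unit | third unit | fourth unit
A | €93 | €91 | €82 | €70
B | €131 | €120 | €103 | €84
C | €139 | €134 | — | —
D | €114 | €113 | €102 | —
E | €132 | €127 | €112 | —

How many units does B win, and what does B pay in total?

B: 3 units, pays €306

All unit-bids, highest first — top 10: 139 (C-1), 134 (C-2), 132 (E-1), 131 (B-1), 127 (E-2), 120 (B-2), 114 (D-1), 113 (D-2), 112 (E-3), 103 (B-3)
First bid not allocated: €102.
B wins 3 unit(s) at €102 each.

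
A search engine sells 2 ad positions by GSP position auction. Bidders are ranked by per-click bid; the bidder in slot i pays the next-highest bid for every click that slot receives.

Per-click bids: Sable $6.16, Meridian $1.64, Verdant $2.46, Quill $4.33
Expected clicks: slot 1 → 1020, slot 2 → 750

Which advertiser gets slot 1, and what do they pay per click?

Sable; $4.33 per click

Sorting advertisers: $6.16 (Sable) > $4.33 (Quill) > $2.46 (Verdant) > …
Slot 1 goes to the first-ranked bidder, Sable, who pays the next bid down: $4.33/click.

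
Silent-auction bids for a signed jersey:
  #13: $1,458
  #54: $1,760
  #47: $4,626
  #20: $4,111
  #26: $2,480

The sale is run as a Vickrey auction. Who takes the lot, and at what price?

Sorting bids: 4,626 (#47) > 4,111 (#20) > 2,480 (#26) > 1,760 (#54) > 1,458 (#13)
Second-price: #47 pays #20's bid of $4,111.

#47 pays $4,111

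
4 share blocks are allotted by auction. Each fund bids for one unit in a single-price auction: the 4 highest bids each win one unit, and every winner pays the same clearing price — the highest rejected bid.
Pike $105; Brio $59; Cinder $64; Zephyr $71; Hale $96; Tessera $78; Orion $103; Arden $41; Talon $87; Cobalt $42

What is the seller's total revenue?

Total revenue: $312

Sorting: 105 (Pike), 103 (Orion), 96 (Hale), 87 (Talon), 78 (Tessera), 71 (Zephyr), …
Winners (4 units): Pike, Orion, Hale, Talon.
Clearing price = highest rejected bid = $78.
Total revenue = 4 × $78 = $312.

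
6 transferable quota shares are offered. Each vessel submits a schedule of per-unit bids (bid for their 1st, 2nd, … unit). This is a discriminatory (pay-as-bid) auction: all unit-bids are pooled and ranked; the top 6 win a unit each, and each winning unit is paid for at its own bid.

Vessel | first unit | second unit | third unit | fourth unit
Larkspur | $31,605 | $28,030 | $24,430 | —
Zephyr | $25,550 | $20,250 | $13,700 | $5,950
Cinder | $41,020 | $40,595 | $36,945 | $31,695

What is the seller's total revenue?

Merging the schedules and taking the best 6: 41,020 (Cinder-1), 40,595 (Cinder-2), 36,945 (Cinder-3), 31,695 (Cinder-4), 31,605 (Larkspur-1), 28,030 (Larkspur-2)
Next rejected bid: $25,550 (not a price — pay-as-bid).
Each winning unit pays its own bid.
Revenue = 41,020 + 40,595 + 36,945 + 31,695 + 31,605 + 28,030 = $209,890.

Total revenue: $209,890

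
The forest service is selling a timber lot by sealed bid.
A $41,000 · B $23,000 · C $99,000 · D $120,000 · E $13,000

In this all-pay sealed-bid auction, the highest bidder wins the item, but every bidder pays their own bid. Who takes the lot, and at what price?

Rule: the highest bidder wins the item, but every bidder pays their own bid.
Bids ranked: 120,000 (D) > 99,000 (C) > 41,000 (A) > 23,000 (B) > 13,000 (E)
D is highest and takes the item; every bidder forfeits their bid.

D pays $120,000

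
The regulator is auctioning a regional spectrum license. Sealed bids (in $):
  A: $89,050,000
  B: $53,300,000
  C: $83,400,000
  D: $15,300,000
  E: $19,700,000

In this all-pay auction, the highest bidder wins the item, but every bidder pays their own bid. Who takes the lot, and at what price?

Bids ranked: 89,050,000 (A) > 83,400,000 (C) > 53,300,000 (B) > 19,700,000 (E) > 15,300,000 (D)
A is highest and takes the item; every bidder forfeits their bid.

A pays $89,050,000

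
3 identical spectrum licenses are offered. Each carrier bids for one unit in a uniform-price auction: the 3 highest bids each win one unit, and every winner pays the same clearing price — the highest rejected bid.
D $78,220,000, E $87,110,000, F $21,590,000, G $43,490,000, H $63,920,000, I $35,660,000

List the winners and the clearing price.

Bids ranked high→low: 87,110,000 (E), 78,220,000 (D), 63,920,000 (H), 43,490,000 (G), 35,660,000 (I), …
The 3 highest are E, D, H.
Highest unsuccessful bid: $43,490,000 → clearing price.

E, D, H; each pays $43,490,000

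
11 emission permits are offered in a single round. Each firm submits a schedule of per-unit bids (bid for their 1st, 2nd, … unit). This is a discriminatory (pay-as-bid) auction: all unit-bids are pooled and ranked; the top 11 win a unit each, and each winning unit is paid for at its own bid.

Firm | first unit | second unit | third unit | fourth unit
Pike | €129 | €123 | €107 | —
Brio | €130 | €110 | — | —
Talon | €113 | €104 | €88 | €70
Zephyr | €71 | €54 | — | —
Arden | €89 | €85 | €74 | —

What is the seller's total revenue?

Total revenue: €1,152

Merging the schedules and taking the best 11: 130 (Brio-1), 129 (Pike-1), 123 (Pike-2), 113 (Talon-1), 110 (Brio-2), 107 (Pike-3), 104 (Talon-2), 89 (Arden-1), 88 (Talon-3), 85 (Arden-2), 74 (Arden-3)
Next rejected bid: €71 (not a price — pay-as-bid).
Each winning unit pays its own bid.
Revenue = 130 + 129 + 123 + 113 + 110 + 107 + 104 + 89 + 88 + 85 + 74 = €1,152.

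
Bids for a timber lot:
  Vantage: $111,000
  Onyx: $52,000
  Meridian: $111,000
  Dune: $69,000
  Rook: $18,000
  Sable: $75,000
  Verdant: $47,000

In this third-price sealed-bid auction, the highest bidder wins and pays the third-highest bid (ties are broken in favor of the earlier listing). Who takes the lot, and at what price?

Vantage pays $75,000

Rule: the highest bidder wins and pays the third-highest bid.
Bids in order: 111,000 (Vantage) > 111,000 (Meridian) > 75,000 (Sable) > 69,000 (Dune) > 52,000 (Onyx) > 47,000 (Verdant) > …
Vantage and Meridian tie at $111,000; tie-break gives it to Vantage.
Vantage is highest; pays the third-highest bid, $75,000.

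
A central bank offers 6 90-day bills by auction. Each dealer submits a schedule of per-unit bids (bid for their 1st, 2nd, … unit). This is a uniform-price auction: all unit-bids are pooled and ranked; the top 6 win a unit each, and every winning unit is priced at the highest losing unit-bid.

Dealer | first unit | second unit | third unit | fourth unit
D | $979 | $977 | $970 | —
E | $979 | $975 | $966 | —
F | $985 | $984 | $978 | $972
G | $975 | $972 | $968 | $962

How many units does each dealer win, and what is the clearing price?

D 2, E 1, F 3; clearing price $975

All unit-bids, highest first — top 6: 985 (F-1), 984 (F-2), 979 (D-1), 979 (E-1), 978 (F-3), 977 (D-2)
First bid not allocated: $975.
Allocation: D 2, E 1, F 3.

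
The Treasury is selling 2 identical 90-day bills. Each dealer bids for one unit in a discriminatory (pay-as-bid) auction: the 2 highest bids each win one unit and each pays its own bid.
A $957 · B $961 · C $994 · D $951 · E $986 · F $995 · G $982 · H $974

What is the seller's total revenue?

Total revenue: $1,989

Ordering the bids: 995 (F), 994 (C), 986 (E), 982 (G), …
The 2 highest are F, C.
Total revenue = 995 + 994 = $1,989.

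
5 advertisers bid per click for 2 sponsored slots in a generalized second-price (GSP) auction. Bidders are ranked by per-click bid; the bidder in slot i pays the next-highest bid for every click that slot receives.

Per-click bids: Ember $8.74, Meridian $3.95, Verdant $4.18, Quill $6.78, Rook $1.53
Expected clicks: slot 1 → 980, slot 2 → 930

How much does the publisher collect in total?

Per-click bids in order: $8.74 (Ember) > $6.78 (Quill) > $4.18 (Verdant) > …
Slot 1: Ember pays $6.78 × 980 = $6644.40
Slot 2: Quill pays $4.18 × 930 = $3887.40
Total = $10531.80

Total revenue: $10531.80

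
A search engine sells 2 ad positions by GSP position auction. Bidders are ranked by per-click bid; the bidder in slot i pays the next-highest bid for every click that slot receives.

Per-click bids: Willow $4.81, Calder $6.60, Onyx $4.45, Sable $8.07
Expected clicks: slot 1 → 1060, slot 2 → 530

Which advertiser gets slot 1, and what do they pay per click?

Sable; $6.60 per click

Sorting advertisers: $8.07 (Sable) > $6.60 (Calder) > $4.81 (Willow) > …
Slot 1 goes to the first-ranked bidder, Sable, who pays the next bid down: $6.60/click.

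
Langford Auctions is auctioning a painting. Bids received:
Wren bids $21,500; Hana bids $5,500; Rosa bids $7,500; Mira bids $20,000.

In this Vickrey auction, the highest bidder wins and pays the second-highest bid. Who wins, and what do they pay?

Sorting bids: 21,500 (Wren) > 20,000 (Mira) > 7,500 (Rosa) > 5,500 (Hana)
Wren is highest; pays the second-highest bid, $20,000.

Wren pays $20,000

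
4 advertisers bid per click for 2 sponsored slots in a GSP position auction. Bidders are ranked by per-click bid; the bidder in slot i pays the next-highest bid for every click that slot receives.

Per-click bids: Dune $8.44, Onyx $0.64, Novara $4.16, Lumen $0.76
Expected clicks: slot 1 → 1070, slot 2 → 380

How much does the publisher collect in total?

Total revenue: $4740.00

Sorting advertisers: $8.44 (Dune) > $4.16 (Novara) > $0.76 (Lumen) > …
Slot 1: Dune pays $4.16 × 1070 = $4451.20
Slot 2: Novara pays $0.76 × 380 = $288.80
Total = $4740.00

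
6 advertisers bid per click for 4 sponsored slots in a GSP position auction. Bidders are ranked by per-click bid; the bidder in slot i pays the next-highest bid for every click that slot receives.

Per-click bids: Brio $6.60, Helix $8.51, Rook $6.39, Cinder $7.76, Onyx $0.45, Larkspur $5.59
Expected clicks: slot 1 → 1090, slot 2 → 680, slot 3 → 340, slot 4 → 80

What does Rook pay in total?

Per-click bids in order: $8.51 (Helix) > $7.76 (Cinder) > $6.60 (Brio) > $6.39 (Rook) > $5.59 (Larkspur) > …
Rook holds slot 4 → pays next bid $5.59 × 80 clicks = $447.20.

Rook pays $447.20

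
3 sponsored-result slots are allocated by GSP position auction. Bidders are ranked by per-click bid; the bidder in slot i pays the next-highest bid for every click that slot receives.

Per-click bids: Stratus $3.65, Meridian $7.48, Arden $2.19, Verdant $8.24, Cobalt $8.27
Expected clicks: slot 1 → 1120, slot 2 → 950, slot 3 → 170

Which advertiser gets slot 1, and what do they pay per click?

Cobalt; $8.24 per click

Sorting advertisers: $8.27 (Cobalt) > $8.24 (Verdant) > $7.48 (Meridian) > $3.65 (Stratus) > …
Slot 1 goes to the first-ranked bidder, Cobalt, who pays the next bid down: $8.24/click.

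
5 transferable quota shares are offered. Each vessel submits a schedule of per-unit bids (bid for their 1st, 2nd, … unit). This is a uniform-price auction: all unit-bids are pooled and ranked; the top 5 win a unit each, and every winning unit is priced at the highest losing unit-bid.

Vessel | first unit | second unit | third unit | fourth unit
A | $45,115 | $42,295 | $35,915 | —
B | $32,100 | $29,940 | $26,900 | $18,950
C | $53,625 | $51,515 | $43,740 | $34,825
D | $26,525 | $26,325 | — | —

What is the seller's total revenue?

Total revenue: $179,575

All unit-bids, highest first — top 5: 53,625 (C-1), 51,515 (C-2), 45,115 (A-1), 43,740 (C-3), 42,295 (A-2)
Highest rejected unit-bid = $35,915.
Allocation: A 2, C 3. Every unit priced at $35,915.
Revenue = 5 × 35,915 = $179,575.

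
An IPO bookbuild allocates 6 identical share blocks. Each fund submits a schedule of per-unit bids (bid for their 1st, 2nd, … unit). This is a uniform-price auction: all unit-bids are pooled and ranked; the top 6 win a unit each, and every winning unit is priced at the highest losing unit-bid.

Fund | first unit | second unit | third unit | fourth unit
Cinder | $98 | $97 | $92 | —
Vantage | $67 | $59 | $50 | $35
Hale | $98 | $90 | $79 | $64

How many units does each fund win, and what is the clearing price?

Cinder 3, Hale 3; clearing price $67

Pooled unit-bids ranked (top 6): 98 (Cinder-1), 98 (Hale-1), 97 (Cinder-2), 92 (Cinder-3), 90 (Hale-2), 79 (Hale-3)
First bid not allocated: $67.
Allocation: Cinder 3, Hale 3.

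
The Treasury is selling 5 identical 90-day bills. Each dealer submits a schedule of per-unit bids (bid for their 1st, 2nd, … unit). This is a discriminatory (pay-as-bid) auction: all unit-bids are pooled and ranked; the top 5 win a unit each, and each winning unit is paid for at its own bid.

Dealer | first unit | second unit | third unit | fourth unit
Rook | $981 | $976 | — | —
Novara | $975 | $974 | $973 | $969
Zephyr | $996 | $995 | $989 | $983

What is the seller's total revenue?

All unit-bids, highest first — top 5: 996 (Zephyr-1), 995 (Zephyr-2), 989 (Zephyr-3), 983 (Zephyr-4), 981 (Rook-1)
Next rejected bid: $976 (not a price — pay-as-bid).
Each winning unit pays its own bid.
Revenue = 996 + 995 + 989 + 983 + 981 = $4,944.

Total revenue: $4,944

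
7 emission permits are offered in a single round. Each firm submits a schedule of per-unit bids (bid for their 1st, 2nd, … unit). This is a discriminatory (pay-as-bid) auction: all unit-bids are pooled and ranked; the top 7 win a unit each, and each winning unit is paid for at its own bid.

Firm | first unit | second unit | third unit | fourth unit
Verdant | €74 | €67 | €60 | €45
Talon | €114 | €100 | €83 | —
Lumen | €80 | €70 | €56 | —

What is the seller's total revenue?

Total revenue: €588

All unit-bids, highest first — top 7: 114 (Talon-1), 100 (Talon-2), 83 (Talon-3), 80 (Lumen-1), 74 (Verdant-1), 70 (Lumen-2), 67 (Verdant-2)
Next rejected bid: €60 (not a price — pay-as-bid).
Each winning unit pays its own bid.
Revenue = 114 + 100 + 83 + 80 + 74 + 70 + 67 = €588.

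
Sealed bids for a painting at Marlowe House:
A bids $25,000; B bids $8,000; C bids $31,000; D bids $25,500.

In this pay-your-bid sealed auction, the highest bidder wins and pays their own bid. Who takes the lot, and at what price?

Sorting bids: 31,000 (C) > 25,500 (D) > 25,000 (A) > 8,000 (B)
C is highest → pays own bid, $31,000.

C pays $31,000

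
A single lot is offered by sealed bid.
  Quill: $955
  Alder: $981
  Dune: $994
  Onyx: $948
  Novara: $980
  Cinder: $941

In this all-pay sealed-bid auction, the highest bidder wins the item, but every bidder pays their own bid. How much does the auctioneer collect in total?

Total revenue: $5,799

Bids ranked: 994 (Dune) > 981 (Alder) > 980 (Novara) > 955 (Quill) > 948 (Onyx) > 941 (Cinder)
Dune wins with the top bid; all bids are sunk regardless.
Every bidder forfeits their bid regardless of winning.
Revenue = 955 + 981 + 994 + 948 + 980 + 941 = $5,799.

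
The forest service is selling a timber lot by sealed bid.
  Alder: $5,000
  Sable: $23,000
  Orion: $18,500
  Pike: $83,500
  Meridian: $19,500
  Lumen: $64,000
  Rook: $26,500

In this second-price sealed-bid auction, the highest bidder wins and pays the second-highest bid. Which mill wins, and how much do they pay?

Pike pays $64,000

Bids ranked: 83,500 (Pike) > 64,000 (Lumen) > 26,500 (Rook) > 23,000 (Sable) > 19,500 (Meridian) > 18,500 (Orion) > …
Pike is highest; pays the second-highest bid, $64,000.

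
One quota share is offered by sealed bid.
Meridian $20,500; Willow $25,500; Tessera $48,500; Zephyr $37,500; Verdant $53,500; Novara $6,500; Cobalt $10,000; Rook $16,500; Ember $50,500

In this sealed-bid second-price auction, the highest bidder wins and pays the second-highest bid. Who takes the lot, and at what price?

Sealed-bid second-price auction: the highest bidder wins and pays the second-highest bid.
Bids in order: 53,500 (Verdant) > 50,500 (Ember) > 48,500 (Tessera) > 37,500 (Zephyr) > 25,500 (Willow) > 20,500 (Meridian) > …
Verdant wins with the highest bid; price is set by the runner-up at $50,500.

Verdant pays $50,500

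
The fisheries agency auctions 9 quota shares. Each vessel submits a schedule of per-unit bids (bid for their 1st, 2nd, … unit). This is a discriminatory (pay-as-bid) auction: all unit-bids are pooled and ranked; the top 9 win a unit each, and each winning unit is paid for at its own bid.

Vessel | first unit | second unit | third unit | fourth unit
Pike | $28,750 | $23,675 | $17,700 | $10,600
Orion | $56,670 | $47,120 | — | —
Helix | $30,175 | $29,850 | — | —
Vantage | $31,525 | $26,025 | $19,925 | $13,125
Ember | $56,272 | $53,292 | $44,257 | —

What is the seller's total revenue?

Total revenue: $377,911

All unit-bids, highest first — top 9: 56,670 (Orion-1), 56,272 (Ember-1), 53,292 (Ember-2), 47,120 (Orion-2), 44,257 (Ember-3), 31,525 (Vantage-1), 30,175 (Helix-1), 29,850 (Helix-2), 28,750 (Pike-1)
Next rejected bid: $26,025 (not a price — pay-as-bid).
Each winning unit pays its own bid.
Revenue = 56,670 + 56,272 + 53,292 + 47,120 + 44,257 + 31,525 + 30,175 + 29,850 + 28,750 = $377,911.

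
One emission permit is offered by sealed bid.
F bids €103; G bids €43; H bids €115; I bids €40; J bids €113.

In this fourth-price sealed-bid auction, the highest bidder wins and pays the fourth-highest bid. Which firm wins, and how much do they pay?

H pays €43

Fourth-price sealed-bid auction: the highest bidder wins and pays the fourth-highest bid.
Sorting bids: 115 (H) > 113 (J) > 103 (F) > 43 (G) > 40 (I)
H is highest; pays the fourth-highest bid, €43.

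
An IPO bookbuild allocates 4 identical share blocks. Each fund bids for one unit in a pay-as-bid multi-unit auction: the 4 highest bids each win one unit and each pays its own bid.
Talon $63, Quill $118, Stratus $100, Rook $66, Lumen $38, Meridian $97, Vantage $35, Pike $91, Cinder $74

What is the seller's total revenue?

Total revenue: $406

Sorting: 118 (Quill), 100 (Stratus), 97 (Meridian), 91 (Pike), 74 (Cinder), 66 (Rook), …
Winners (4 units): Quill, Stratus, Meridian, Pike.
Total revenue = 118 + 100 + 97 + 91 = $406.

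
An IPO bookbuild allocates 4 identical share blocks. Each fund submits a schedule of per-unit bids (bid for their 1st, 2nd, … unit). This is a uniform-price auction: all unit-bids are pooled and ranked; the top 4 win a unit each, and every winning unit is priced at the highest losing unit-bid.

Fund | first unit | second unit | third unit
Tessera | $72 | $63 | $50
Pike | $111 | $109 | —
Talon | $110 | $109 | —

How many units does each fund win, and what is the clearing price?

Merging the schedules and taking the best 4: 111 (Pike-1), 110 (Talon-1), 109 (Pike-2), 109 (Talon-2)
First bid not allocated: $72.
Allocation: Pike 2, Talon 2.

Pike 2, Talon 2; clearing price $72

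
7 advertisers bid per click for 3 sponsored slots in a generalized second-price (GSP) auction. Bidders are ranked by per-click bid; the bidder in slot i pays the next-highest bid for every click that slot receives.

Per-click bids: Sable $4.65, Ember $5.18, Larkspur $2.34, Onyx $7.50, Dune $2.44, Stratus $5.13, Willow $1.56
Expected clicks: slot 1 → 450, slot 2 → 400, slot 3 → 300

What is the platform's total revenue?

Total revenue: $5778.00

Ranked by bid: $7.50 (Onyx) > $5.18 (Ember) > $5.13 (Stratus) > $4.65 (Sable) > …
Slot 1: Onyx pays $5.18 × 450 = $2331.00
Slot 2: Ember pays $5.13 × 400 = $2052.00
Slot 3: Stratus pays $4.65 × 300 = $1395.00
Total = $5778.00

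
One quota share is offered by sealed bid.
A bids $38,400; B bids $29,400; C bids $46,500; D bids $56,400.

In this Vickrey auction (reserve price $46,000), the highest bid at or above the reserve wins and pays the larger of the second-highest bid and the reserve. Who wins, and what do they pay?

Vickrey auction (reserve price $46,000): the highest bid at or above the reserve wins and pays the larger of the second-highest bid and the reserve.
Bids in order: 56,400 (D) > 46,500 (C) > 38,400 (A) > 29,400 (B)
D has the top bid at or above the reserve ($56,400).
max(second-highest $46,500, reserve $46,000) = $46,500; the reserve does not bind.

D pays $46,500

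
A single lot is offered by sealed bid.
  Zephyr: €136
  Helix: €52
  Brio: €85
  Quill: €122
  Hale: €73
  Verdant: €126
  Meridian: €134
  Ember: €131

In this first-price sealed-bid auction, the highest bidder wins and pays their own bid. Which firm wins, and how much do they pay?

Zephyr pays €136

Rule: the highest bidder wins and pays their own bid.
Bids in order: 136 (Zephyr) > 134 (Meridian) > 131 (Ember) > 126 (Verdant) > 122 (Quill) > 85 (Brio) > …
Zephyr is highest → pays own bid, €136.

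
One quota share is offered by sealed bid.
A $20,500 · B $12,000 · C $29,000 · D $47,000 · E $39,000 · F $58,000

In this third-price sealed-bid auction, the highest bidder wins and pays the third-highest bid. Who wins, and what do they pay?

F pays $39,000

Bids ranked: 58,000 (F) > 47,000 (D) > 39,000 (E) > 29,000 (C) > 20,500 (A) > 12,000 (B)
F wins; payment is bid #3 in the ranking = $39,000.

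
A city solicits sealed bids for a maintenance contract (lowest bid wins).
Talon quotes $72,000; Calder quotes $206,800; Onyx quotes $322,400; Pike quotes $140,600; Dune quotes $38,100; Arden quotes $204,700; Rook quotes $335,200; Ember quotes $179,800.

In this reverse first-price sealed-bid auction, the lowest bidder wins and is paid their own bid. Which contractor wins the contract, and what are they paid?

Dune is paid $38,100

Reverse first-price sealed-bid auction: the lowest bidder wins and is paid their own bid.
Bids ranked: 38,100 (Dune) < 72,000 (Talon) < 140,600 (Pike) < 179,800 (Ember) < 204,700 (Arden) < 206,800 (Calder) < …
First-price: Dune is paid what they bid, $38,100.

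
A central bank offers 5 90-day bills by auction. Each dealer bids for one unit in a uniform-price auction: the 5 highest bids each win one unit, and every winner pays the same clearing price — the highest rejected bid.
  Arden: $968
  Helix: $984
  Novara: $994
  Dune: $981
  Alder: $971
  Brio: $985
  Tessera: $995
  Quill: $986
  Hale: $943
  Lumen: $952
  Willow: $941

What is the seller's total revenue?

Bids ranked high→low: 995 (Tessera), 994 (Novara), 986 (Quill), 985 (Brio), 984 (Helix), 981 (Dune), 971 (Alder), …
Top 5: Tessera, Novara, Quill, Brio, Helix.
Highest unsuccessful bid: $981 → clearing price.
Total revenue = 5 × $981 = $4,905.

Total revenue: $4,905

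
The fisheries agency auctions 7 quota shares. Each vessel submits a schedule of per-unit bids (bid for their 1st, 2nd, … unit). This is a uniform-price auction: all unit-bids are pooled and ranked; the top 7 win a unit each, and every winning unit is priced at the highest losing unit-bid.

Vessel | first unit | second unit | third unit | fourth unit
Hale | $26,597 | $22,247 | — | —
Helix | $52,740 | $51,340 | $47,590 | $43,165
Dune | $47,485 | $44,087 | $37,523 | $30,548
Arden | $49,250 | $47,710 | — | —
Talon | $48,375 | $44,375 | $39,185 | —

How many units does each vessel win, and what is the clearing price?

Merging the schedules and taking the best 7: 52,740 (Helix-1), 51,340 (Helix-2), 49,250 (Arden-1), 48,375 (Talon-1), 47,710 (Arden-2), 47,590 (Helix-3), 47,485 (Dune-1)
The (k+1)-th unit-bid is $44,375.
Allocation: Arden 2, Dune 1, Helix 3, Talon 1.

Arden 2, Dune 1, Helix 3, Talon 1; clearing price $44,375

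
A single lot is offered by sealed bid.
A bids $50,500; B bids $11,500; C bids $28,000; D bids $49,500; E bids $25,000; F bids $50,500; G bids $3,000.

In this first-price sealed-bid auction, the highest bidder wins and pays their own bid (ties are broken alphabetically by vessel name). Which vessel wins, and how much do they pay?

A pays $50,500

Sorting bids: 50,500 (A) > 50,500 (F) > 49,500 (D) > 28,000 (C) > 25,000 (E) > 11,500 (B) > …
A and F tie at $50,500; tie-break gives it to A.
A is highest → pays own bid, $50,500.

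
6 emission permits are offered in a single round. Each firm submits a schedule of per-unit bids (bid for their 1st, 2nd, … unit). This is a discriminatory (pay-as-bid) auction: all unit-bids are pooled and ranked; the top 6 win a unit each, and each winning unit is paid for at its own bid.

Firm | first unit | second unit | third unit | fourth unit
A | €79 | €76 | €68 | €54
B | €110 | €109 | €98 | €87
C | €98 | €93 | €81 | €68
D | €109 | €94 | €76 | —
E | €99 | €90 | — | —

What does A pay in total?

A pays €0

Pooled unit-bids ranked (top 6): 110 (B-1), 109 (B-2), 109 (D-1), 99 (E-1), 98 (B-3), 98 (C-1)
Next rejected bid: €94 (not a price — pay-as-bid).
A wins no units.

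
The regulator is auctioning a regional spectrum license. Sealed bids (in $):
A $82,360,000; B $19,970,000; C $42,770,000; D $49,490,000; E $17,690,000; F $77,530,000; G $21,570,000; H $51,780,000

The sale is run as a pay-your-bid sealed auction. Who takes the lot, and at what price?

Pay-your-bid sealed auction: the highest bidder wins and pays their own bid.
Bids ranked: 82,360,000 (A) > 77,530,000 (F) > 51,780,000 (H) > 49,490,000 (D) > 42,770,000 (C) > 21,570,000 (G) > …
A is highest → pays own bid, $82,360,000.

A pays $82,360,000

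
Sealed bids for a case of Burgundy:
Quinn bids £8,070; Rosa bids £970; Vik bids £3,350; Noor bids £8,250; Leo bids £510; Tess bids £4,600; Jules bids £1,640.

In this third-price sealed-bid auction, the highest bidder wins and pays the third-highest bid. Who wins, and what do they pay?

Bids in order: 8,250 (Noor) > 8,070 (Quinn) > 4,600 (Tess) > 3,350 (Vik) > 1,640 (Jules) > 970 (Rosa) > …
Noor wins; payment is bid #3 in the ranking = £4,600.

Noor pays £4,600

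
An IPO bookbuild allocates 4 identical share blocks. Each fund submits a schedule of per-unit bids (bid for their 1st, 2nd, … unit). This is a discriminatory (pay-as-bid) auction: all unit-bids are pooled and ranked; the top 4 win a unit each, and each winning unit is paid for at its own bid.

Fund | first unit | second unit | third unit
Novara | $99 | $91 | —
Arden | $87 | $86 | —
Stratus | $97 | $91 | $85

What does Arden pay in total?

All unit-bids, highest first — top 4: 99 (Novara-1), 97 (Stratus-1), 91 (Novara-2), 91 (Stratus-2)
Next rejected bid: $87 (not a price — pay-as-bid).
Arden wins no units.

Arden pays $0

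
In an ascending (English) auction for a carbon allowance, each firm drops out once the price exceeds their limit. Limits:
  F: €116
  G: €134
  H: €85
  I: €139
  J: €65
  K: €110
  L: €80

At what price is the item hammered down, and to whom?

I wins at €134

Sorting limits: 139 (I) > 134 (G) > 116 (F) > 110 (K) > 85 (H) > 80 (L) > …
G is the last rival to drop out, at €134; I remains and wins at that price.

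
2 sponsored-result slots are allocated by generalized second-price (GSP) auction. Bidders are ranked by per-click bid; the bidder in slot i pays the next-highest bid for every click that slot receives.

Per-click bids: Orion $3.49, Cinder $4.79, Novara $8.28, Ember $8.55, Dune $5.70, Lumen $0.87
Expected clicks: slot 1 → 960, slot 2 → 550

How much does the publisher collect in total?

Total revenue: $11083.80

Sorting advertisers: $8.55 (Ember) > $8.28 (Novara) > $5.70 (Dune) > …
Slot 1: Ember pays $8.28 × 960 = $7948.80
Slot 2: Novara pays $5.70 × 550 = $3135.00
Total = $11083.80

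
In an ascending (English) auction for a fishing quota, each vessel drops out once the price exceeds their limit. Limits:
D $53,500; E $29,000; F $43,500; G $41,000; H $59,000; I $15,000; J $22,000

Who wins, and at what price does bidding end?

H wins at $53,500

Limits ranked: 59,000 (H) > 53,500 (D) > 43,500 (F) > 41,000 (G) > 29,000 (E) > 22,000 (J) > …
Bidding ends when D exits at $53,500; H takes it.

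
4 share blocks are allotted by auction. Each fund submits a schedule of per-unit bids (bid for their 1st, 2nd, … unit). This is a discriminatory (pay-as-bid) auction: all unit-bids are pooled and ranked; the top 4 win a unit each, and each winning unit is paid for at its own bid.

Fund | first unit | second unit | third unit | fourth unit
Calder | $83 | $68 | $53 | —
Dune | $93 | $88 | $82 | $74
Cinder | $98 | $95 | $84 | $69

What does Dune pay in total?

Dune pays $181

Pooled unit-bids ranked (top 4): 98 (Cinder-1), 95 (Cinder-2), 93 (Dune-1), 88 (Dune-2)
Next rejected bid: $84 (not a price — pay-as-bid).
Dune's winning unit-bids: 93 + 88 = $181.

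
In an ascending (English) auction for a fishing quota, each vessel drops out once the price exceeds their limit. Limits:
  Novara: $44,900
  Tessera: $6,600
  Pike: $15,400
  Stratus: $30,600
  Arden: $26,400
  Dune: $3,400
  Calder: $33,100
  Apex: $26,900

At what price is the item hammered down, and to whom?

Novara wins at $33,100

Limits in order: 44,900 (Novara) > 33,100 (Calder) > 30,600 (Stratus) > 26,900 (Apex) > 26,400 (Arden) > 15,400 (Pike) > …
Once the price passes $33,100, only Novara is left; the hammer falls at Calder's limit of $33,100.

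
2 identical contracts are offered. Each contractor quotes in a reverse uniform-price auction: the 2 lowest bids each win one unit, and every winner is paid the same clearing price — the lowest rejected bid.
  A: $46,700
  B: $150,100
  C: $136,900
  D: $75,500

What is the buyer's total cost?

Sorting: 46,700 (A), 75,500 (D), 136,900 (C), 150,100 (B)
The 2 lowest are A, D.
Clearing price = lowest rejected bid = $136,900.
Total cost = 2 × $136,900 = $273,800.

Total cost: $273,800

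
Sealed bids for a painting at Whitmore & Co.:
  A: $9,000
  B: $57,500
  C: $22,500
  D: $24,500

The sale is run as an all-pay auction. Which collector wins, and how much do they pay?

Bids in order: 57,500 (B) > 24,500 (D) > 22,500 (C) > 9,000 (A)
B wins with the top bid; all bids are sunk regardless.

B pays $57,500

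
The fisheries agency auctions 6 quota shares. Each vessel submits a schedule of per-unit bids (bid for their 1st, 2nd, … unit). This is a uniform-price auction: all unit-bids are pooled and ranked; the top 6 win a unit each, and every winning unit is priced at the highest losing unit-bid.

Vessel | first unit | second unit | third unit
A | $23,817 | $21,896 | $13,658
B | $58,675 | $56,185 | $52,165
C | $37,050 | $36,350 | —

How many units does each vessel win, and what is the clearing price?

All unit-bids, highest first — top 6: 58,675 (B-1), 56,185 (B-2), 52,165 (B-3), 37,050 (C-1), 36,350 (C-2), 23,817 (A-1)
Highest rejected unit-bid = $21,896.
Allocation: A 1, B 3, C 2.

A 1, B 3, C 2; clearing price $21,896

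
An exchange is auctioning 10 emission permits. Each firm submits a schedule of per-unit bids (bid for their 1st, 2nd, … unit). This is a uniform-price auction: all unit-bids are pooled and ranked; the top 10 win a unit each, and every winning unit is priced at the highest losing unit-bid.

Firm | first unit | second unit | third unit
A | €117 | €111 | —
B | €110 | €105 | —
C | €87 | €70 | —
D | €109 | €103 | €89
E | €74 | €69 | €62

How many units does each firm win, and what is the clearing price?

All unit-bids, highest first — top 10: 117 (A-1), 111 (A-2), 110 (B-1), 109 (D-1), 105 (B-2), 103 (D-2), 89 (D-3), 87 (C-1), 74 (E-1), 70 (C-2)
First bid not allocated: €69.
Allocation: A 2, B 2, C 2, D 3, E 1.

A 2, B 2, C 2, D 3, E 1; clearing price €69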